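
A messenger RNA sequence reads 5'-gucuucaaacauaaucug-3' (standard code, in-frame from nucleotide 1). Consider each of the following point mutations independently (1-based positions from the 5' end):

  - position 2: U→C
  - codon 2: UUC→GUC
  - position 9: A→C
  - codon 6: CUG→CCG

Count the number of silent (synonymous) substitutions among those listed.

0

Codon 1: GUC (Val) → GCC (Ala) — missense.
Codon 2: UUC (Phe) → GUC (Val) — missense.
Codon 3: AAA (Lys) → AAC (Asn) — missense.
Codon 6: CUG (Leu) → CCG (Pro) — missense.
Synonymous: 0 of 4.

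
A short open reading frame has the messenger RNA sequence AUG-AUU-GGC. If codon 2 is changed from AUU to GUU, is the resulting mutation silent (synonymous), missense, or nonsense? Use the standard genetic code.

missense

Position 4 falls in codon 2: AUU → Ile.
After the substitution the codon is GUU → Val.
Ile ≠ Val, so this is a missense mutation.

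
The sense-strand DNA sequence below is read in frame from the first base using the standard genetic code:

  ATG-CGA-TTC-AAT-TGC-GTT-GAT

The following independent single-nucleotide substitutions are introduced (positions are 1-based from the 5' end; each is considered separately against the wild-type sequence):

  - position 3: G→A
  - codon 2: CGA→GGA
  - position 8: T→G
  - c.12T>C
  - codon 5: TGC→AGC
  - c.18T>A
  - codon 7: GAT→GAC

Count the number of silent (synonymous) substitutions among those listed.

Codon 1: ATG (Met) → ATA (Ile) — missense.
Codon 2: CGA (Arg) → GGA (Gly) — missense.
Codon 3: TTC (Phe) → TGC (Cys) — missense.
Codon 4: AAT (Asn) → AAC (Asn) — synonymous.
Codon 5: TGC (Cys) → AGC (Ser) — missense.
Codon 6: GTT (Val) → GTA (Val) — synonymous.
Codon 7: GAT (Asp) → GAC (Asp) — synonymous.
Synonymous: 3 of 7.

3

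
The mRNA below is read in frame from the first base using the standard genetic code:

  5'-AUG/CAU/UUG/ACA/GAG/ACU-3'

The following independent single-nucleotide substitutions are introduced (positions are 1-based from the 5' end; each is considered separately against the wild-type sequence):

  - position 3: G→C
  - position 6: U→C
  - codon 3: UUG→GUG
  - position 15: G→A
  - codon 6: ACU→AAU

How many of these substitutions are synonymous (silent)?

Codon 1: AUG (Met) → AUC (Ile) — missense.
Codon 2: CAU (His) → CAC (His) — synonymous.
Codon 3: UUG (Leu) → GUG (Val) — missense.
Codon 5: GAG (Glu) → GAA (Glu) — synonymous.
Codon 6: ACU (Thr) → AAU (Asn) — missense.
Synonymous: 2 of 5.

2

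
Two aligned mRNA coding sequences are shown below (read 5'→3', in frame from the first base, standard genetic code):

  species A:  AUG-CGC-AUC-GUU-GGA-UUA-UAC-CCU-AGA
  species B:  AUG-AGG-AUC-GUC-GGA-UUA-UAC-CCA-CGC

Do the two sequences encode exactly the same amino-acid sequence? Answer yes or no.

yes

Codon 1: AUG Met / AUG Met — identical.
Codon 2: CGC Arg / AGG Arg — synonymous.
Codon 3: AUC Ile / AUC Ile — identical.
Codon 4: GUU Val / GUC Val — synonymous.
Codon 5: GGA Gly / GGA Gly — identical.
Codon 6: UUA Leu / UUA Leu — identical.
Codon 7: UAC Tyr / UAC Tyr — identical.
Codon 8: CCU Pro / CCA Pro — synonymous.
Codon 9: AGA Arg / CGC Arg — synonymous.
Nonsynonymous differences: 0 → same protein.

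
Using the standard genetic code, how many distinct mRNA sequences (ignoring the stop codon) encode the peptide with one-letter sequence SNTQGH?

Ser: 6 codons.
Asn: 2 codons.
Thr: 4 codons.
Gln: 2 codons.
Gly: 4 codons.
His: 2 codons.
6 × 2 × 4 × 2 × 4 × 2 = 768.

768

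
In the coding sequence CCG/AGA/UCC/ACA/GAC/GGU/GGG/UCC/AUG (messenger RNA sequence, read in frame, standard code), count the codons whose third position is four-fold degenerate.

Codon 1 CCG (Pro): third position 4-fold.
Codon 2 AGA (Arg): third position 2-fold.
Codon 3 UCC (Ser): third position 4-fold.
Codon 4 ACA (Thr): third position 4-fold.
Codon 5 GAC (Asp): third position 2-fold.
Codon 6 GGU (Gly): third position 4-fold.
Codon 7 GGG (Gly): third position 4-fold.
Codon 8 UCC (Ser): third position 4-fold.
Codon 9 AUG (Met): third position 1-fold.
Four-fold degenerate third positions: 6.

6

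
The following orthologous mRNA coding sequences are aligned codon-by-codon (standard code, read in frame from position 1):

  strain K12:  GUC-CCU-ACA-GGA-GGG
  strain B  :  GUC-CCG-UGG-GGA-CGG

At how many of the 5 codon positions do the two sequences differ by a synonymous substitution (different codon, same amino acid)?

1

Codon 1: GUC Val / GUC Val — identical.
Codon 2: CCU Pro / CCG Pro — synonymous.
Codon 3: ACA Thr / UGG Trp — nonsynonymous.
Codon 4: GGA Gly / GGA Gly — identical.
Codon 5: GGG Gly / CGG Arg — nonsynonymous.
Synonymous differences: 1.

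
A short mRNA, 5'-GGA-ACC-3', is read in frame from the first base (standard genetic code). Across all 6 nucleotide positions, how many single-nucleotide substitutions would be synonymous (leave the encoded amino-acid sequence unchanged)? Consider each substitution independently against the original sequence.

Codon 1 (GGA, Gly): 3 synonymous substitutions.
Codon 2 (ACC, Thr): 3 synonymous substitutions.
Total: 3 + 3 = 6.

6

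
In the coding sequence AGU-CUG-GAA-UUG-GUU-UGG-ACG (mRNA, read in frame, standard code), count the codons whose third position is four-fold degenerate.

Codon 1 AGU (Ser): third position 2-fold.
Codon 2 CUG (Leu): third position 4-fold.
Codon 3 GAA (Glu): third position 2-fold.
Codon 4 UUG (Leu): third position 2-fold.
Codon 5 GUU (Val): third position 4-fold.
Codon 6 UGG (Trp): third position 1-fold.
Codon 7 ACG (Thr): third position 4-fold.
Four-fold degenerate third positions: 3.

3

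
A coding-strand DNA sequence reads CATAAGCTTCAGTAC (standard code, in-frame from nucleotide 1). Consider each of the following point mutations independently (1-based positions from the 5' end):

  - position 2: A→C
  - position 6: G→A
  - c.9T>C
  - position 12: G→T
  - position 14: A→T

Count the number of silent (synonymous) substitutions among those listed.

Codon 1: CAT (His) → CCT (Pro) — missense.
Codon 2: AAG (Lys) → AAA (Lys) — synonymous.
Codon 3: CTT (Leu) → CTC (Leu) — synonymous.
Codon 4: CAG (Gln) → CAT (His) — missense.
Codon 5: TAC (Tyr) → TTC (Phe) — missense.
Synonymous: 2 of 5.

2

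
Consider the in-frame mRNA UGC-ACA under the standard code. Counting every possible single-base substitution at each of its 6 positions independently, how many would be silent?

Codon 1 (UGC, Cys): 1 synonymous substitution.
Codon 2 (ACA, Thr): 3 synonymous substitutions.
Total: 1 + 3 = 4.

4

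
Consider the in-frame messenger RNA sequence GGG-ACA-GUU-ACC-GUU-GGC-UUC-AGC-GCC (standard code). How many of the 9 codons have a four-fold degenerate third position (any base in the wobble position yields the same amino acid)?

7

Codon 1 GGG (Gly): third position 4-fold.
Codon 2 ACA (Thr): third position 4-fold.
Codon 3 GUU (Val): third position 4-fold.
Codon 4 ACC (Thr): third position 4-fold.
Codon 5 GUU (Val): third position 4-fold.
Codon 6 GGC (Gly): third position 4-fold.
Codon 7 UUC (Phe): third position 2-fold.
Codon 8 AGC (Ser): third position 2-fold.
Codon 9 GCC (Ala): third position 4-fold.
Four-fold degenerate third positions: 7.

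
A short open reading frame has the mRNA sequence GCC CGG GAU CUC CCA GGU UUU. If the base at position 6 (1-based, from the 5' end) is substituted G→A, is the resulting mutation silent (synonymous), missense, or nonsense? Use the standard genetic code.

Position 6 falls in codon 2: CGG → Arg.
After the substitution the codon is CGA → Arg.
Both encode Arg, so the change is synonymous.

silent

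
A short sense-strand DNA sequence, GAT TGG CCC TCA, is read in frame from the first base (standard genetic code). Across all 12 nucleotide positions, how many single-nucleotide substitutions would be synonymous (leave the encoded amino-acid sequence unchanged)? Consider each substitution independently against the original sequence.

7

Codon 1 (GAT, Asp): 1 synonymous substitution.
Codon 2 (TGG, Trp): 0 synonymous substitutions.
Codon 3 (CCC, Pro): 3 synonymous substitutions.
Codon 4 (TCA, Ser): 3 synonymous substitutions.
Total: 1 + 0 + 3 + 3 = 7.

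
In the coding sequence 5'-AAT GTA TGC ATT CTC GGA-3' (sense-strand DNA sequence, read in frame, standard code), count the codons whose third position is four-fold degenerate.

3

Codon 1 AAT (Asn): third position 2-fold.
Codon 2 GTA (Val): third position 4-fold.
Codon 3 TGC (Cys): third position 2-fold.
Codon 4 ATT (Ile): third position 3-fold.
Codon 5 CTC (Leu): third position 4-fold.
Codon 6 GGA (Gly): third position 4-fold.
Four-fold degenerate third positions: 3.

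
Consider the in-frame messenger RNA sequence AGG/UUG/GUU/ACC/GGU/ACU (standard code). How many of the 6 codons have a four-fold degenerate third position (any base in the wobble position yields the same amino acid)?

Codon 1 AGG (Arg): third position 2-fold.
Codon 2 UUG (Leu): third position 2-fold.
Codon 3 GUU (Val): third position 4-fold.
Codon 4 ACC (Thr): third position 4-fold.
Codon 5 GGU (Gly): third position 4-fold.
Codon 6 ACU (Thr): third position 4-fold.
Four-fold degenerate third positions: 4.

4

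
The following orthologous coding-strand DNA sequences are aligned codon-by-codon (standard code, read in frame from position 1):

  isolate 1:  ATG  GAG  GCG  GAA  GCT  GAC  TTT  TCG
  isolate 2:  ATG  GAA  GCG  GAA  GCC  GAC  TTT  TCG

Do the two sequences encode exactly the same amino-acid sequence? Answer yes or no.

Codon 1: ATG Met / ATG Met — identical.
Codon 2: GAG Glu / GAA Glu — synonymous.
Codon 3: GCG Ala / GCG Ala — identical.
Codon 4: GAA Glu / GAA Glu — identical.
Codon 5: GCT Ala / GCC Ala — synonymous.
Codon 6: GAC Asp / GAC Asp — identical.
Codon 7: TTT Phe / TTT Phe — identical.
Codon 8: TCG Ser / TCG Ser — identical.
Nonsynonymous differences: 0 → same protein.

yes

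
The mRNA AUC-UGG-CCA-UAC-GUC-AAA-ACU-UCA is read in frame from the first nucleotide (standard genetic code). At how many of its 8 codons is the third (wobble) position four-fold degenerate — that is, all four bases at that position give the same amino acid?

4

Codon 1 AUC (Ile): third position 3-fold.
Codon 2 UGG (Trp): third position 1-fold.
Codon 3 CCA (Pro): third position 4-fold.
Codon 4 UAC (Tyr): third position 2-fold.
Codon 5 GUC (Val): third position 4-fold.
Codon 6 AAA (Lys): third position 2-fold.
Codon 7 ACU (Thr): third position 4-fold.
Codon 8 UCA (Ser): third position 4-fold.
Four-fold degenerate third positions: 4.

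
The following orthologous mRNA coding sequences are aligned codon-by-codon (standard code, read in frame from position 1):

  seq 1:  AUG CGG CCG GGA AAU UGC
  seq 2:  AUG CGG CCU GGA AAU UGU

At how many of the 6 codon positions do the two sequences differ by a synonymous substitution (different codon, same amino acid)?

2

Codon 1: AUG Met / AUG Met — identical.
Codon 2: CGG Arg / CGG Arg — identical.
Codon 3: CCG Pro / CCU Pro — synonymous.
Codon 4: GGA Gly / GGA Gly — identical.
Codon 5: AAU Asn / AAU Asn — identical.
Codon 6: UGC Cys / UGU Cys — synonymous.
Synonymous differences: 2.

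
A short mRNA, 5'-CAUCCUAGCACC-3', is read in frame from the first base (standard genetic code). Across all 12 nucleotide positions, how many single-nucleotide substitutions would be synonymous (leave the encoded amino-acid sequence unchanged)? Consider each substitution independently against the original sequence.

8

Codon 1 (CAU, His): 1 synonymous substitution.
Codon 2 (CCU, Pro): 3 synonymous substitutions.
Codon 3 (AGC, Ser): 1 synonymous substitution.
Codon 4 (ACC, Thr): 3 synonymous substitutions.
Total: 1 + 3 + 1 + 3 = 8.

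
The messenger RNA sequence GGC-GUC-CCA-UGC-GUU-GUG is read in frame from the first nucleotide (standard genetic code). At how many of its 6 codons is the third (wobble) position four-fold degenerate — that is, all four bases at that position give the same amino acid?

Codon 1 GGC (Gly): third position 4-fold.
Codon 2 GUC (Val): third position 4-fold.
Codon 3 CCA (Pro): third position 4-fold.
Codon 4 UGC (Cys): third position 2-fold.
Codon 5 GUU (Val): third position 4-fold.
Codon 6 GUG (Val): third position 4-fold.
Four-fold degenerate third positions: 5.

5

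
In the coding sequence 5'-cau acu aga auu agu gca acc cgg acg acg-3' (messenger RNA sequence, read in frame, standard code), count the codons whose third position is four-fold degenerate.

6

Codon 1 CAU (His): third position 2-fold.
Codon 2 ACU (Thr): third position 4-fold.
Codon 3 AGA (Arg): third position 2-fold.
Codon 4 AUU (Ile): third position 3-fold.
Codon 5 AGU (Ser): third position 2-fold.
Codon 6 GCA (Ala): third position 4-fold.
Codon 7 ACC (Thr): third position 4-fold.
Codon 8 CGG (Arg): third position 4-fold.
Codon 9 ACG (Thr): third position 4-fold.
Codon 10 ACG (Thr): third position 4-fold.
Four-fold degenerate third positions: 6.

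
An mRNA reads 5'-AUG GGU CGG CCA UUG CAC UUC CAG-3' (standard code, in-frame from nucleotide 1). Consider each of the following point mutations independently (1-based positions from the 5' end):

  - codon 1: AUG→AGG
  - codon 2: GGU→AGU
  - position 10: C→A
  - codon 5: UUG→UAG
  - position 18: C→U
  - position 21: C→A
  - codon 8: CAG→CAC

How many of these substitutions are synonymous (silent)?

1

Codon 1: AUG (Met) → AGG (Arg) — missense.
Codon 2: GGU (Gly) → AGU (Ser) — missense.
Codon 4: CCA (Pro) → ACA (Thr) — missense.
Codon 5: UUG (Leu) → UAG (Stop) — nonsense.
Codon 6: CAC (His) → CAU (His) — synonymous.
Codon 7: UUC (Phe) → UUA (Leu) — missense.
Codon 8: CAG (Gln) → CAC (His) — missense.
Synonymous: 1 of 7.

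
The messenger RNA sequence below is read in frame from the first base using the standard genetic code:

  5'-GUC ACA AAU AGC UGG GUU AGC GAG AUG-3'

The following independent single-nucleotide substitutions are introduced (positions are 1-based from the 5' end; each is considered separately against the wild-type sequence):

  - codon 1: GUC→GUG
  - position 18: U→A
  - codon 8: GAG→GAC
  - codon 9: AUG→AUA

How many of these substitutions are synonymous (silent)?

2

Codon 1: GUC (Val) → GUG (Val) — synonymous.
Codon 6: GUU (Val) → GUA (Val) — synonymous.
Codon 8: GAG (Glu) → GAC (Asp) — missense.
Codon 9: AUG (Met) → AUA (Ile) — missense.
Synonymous: 2 of 4.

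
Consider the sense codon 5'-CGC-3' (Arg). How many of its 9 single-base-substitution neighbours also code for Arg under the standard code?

3

Position 1: none → 0 synonymous.
Position 2: none → 0 synonymous.
Position 3: CGU, CGA, CGG → 3 synonymous.
Total: 0 + 0 + 3 = 3.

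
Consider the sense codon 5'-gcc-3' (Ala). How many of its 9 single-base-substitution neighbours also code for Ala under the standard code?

3

Position 1: none → 0 synonymous.
Position 2: none → 0 synonymous.
Position 3: GCT, GCA, GCG → 3 synonymous.
Total: 0 + 0 + 3 = 3.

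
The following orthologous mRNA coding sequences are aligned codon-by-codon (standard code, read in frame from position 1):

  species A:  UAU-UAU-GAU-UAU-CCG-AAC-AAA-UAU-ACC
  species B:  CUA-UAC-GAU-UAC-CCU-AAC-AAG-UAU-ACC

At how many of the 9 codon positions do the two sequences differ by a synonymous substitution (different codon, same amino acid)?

4

Codon 1: UAU Tyr / CUA Leu — nonsynonymous.
Codon 2: UAU Tyr / UAC Tyr — synonymous.
Codon 3: GAU Asp / GAU Asp — identical.
Codon 4: UAU Tyr / UAC Tyr — synonymous.
Codon 5: CCG Pro / CCU Pro — synonymous.
Codon 6: AAC Asn / AAC Asn — identical.
Codon 7: AAA Lys / AAG Lys — synonymous.
Codon 8: UAU Tyr / UAU Tyr — identical.
Codon 9: ACC Thr / ACC Thr — identical.
Synonymous differences: 4.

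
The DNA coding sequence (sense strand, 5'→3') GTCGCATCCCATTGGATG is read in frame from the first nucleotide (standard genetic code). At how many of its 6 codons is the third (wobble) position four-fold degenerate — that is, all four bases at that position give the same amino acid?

3

Codon 1 GTC (Val): third position 4-fold.
Codon 2 GCA (Ala): third position 4-fold.
Codon 3 TCC (Ser): third position 4-fold.
Codon 4 CAT (His): third position 2-fold.
Codon 5 TGG (Trp): third position 1-fold.
Codon 6 ATG (Met): third position 1-fold.
Four-fold degenerate third positions: 3.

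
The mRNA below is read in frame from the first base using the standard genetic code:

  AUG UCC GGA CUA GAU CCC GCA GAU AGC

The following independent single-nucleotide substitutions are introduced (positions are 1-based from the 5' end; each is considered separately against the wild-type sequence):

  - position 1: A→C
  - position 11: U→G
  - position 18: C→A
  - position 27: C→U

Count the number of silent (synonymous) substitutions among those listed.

Codon 1: AUG (Met) → CUG (Leu) — missense.
Codon 4: CUA (Leu) → CGA (Arg) — missense.
Codon 6: CCC (Pro) → CCA (Pro) — synonymous.
Codon 9: AGC (Ser) → AGU (Ser) — synonymous.
Synonymous: 2 of 4.

2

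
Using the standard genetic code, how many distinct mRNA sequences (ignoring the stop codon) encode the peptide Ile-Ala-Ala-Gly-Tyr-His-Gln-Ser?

Ile: 3 codons.
Ala: 4 codons.
Ala: 4 codons.
Gly: 4 codons.
Tyr: 2 codons.
His: 2 codons.
Gln: 2 codons.
Ser: 6 codons.
3 × 4 × 4 × 4 × 2 × 2 × 2 × 6 = 9216.

9216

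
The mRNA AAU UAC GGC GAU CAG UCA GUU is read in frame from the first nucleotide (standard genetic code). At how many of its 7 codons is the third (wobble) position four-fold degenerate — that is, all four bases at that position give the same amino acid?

3

Codon 1 AAU (Asn): third position 2-fold.
Codon 2 UAC (Tyr): third position 2-fold.
Codon 3 GGC (Gly): third position 4-fold.
Codon 4 GAU (Asp): third position 2-fold.
Codon 5 CAG (Gln): third position 2-fold.
Codon 6 UCA (Ser): third position 4-fold.
Codon 7 GUU (Val): third position 4-fold.
Four-fold degenerate third positions: 3.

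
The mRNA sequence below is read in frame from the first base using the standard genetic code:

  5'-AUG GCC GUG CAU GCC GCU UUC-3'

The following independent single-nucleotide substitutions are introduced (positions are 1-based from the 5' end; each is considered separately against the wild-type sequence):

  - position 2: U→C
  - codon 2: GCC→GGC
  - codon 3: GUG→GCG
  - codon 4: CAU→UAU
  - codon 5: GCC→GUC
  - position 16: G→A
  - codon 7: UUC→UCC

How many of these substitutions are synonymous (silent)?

0

Codon 1: AUG (Met) → ACG (Thr) — missense.
Codon 2: GCC (Ala) → GGC (Gly) — missense.
Codon 3: GUG (Val) → GCG (Ala) — missense.
Codon 4: CAU (His) → UAU (Tyr) — missense.
Codon 5: GCC (Ala) → GUC (Val) — missense.
Codon 6: GCU (Ala) → ACU (Thr) — missense.
Codon 7: UUC (Phe) → UCC (Ser) — missense.
Synonymous: 0 of 7.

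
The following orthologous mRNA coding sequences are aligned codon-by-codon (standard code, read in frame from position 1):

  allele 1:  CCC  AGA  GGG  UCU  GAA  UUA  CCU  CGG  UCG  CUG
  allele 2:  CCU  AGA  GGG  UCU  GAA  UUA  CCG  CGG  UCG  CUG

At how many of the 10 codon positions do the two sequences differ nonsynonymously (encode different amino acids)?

0

Codon 1: CCC Pro / CCU Pro — synonymous.
Codon 2: AGA Arg / AGA Arg — identical.
Codon 3: GGG Gly / GGG Gly — identical.
Codon 4: UCU Ser / UCU Ser — identical.
Codon 5: GAA Glu / GAA Glu — identical.
Codon 6: UUA Leu / UUA Leu — identical.
Codon 7: CCU Pro / CCG Pro — synonymous.
Codon 8: CGG Arg / CGG Arg — identical.
Codon 9: UCG Ser / UCG Ser — identical.
Codon 10: CUG Leu / CUG Leu — identical.
Nonsynonymous differences: 0.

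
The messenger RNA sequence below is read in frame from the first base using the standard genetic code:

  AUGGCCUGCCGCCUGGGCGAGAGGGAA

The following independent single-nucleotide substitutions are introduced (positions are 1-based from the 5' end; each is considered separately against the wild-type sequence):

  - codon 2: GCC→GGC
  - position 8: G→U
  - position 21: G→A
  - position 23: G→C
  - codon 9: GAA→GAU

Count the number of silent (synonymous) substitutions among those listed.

1

Codon 2: GCC (Ala) → GGC (Gly) — missense.
Codon 3: UGC (Cys) → UUC (Phe) — missense.
Codon 7: GAG (Glu) → GAA (Glu) — synonymous.
Codon 8: AGG (Arg) → ACG (Thr) — missense.
Codon 9: GAA (Glu) → GAU (Asp) — missense.
Synonymous: 1 of 5.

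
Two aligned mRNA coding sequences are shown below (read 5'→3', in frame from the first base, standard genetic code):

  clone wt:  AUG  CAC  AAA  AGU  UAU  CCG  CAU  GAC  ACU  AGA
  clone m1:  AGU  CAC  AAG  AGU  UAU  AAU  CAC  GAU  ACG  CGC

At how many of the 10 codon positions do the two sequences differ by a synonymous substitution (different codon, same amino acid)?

5

Codon 1: AUG Met / AGU Ser — nonsynonymous.
Codon 2: CAC His / CAC His — identical.
Codon 3: AAA Lys / AAG Lys — synonymous.
Codon 4: AGU Ser / AGU Ser — identical.
Codon 5: UAU Tyr / UAU Tyr — identical.
Codon 6: CCG Pro / AAU Asn — nonsynonymous.
Codon 7: CAU His / CAC His — synonymous.
Codon 8: GAC Asp / GAU Asp — synonymous.
Codon 9: ACU Thr / ACG Thr — synonymous.
Codon 10: AGA Arg / CGC Arg — synonymous.
Synonymous differences: 5.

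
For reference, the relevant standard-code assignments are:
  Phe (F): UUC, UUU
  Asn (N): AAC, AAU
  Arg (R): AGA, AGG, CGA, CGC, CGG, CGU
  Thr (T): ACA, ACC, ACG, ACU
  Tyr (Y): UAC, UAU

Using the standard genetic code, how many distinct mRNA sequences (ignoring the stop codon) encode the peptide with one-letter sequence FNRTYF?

Phe: 2 codons.
Asn: 2 codons.
Arg: 6 codons.
Thr: 4 codons.
Tyr: 2 codons.
Phe: 2 codons.
2 × 2 × 6 × 4 × 2 × 2 = 384.

384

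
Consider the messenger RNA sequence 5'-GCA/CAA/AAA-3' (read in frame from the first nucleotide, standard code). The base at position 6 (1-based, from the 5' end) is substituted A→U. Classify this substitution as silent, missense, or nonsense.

missense

Position 6 falls in codon 2: CAA → Gln.
After the substitution the codon is CAU → His.
Gln ≠ His, so this is a missense mutation.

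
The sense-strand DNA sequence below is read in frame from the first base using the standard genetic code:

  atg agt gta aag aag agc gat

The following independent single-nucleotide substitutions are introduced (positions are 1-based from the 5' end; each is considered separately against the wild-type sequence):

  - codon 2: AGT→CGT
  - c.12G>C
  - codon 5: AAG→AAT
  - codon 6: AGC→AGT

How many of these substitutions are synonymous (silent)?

Codon 2: AGT (Ser) → CGT (Arg) — missense.
Codon 4: AAG (Lys) → AAC (Asn) — missense.
Codon 5: AAG (Lys) → AAT (Asn) — missense.
Codon 6: AGC (Ser) → AGT (Ser) — synonymous.
Synonymous: 1 of 4.

1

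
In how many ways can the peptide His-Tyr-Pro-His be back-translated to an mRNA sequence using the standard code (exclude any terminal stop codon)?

32

His: 2 codons.
Tyr: 2 codons.
Pro: 4 codons.
His: 2 codons.
2 × 2 × 4 × 2 = 32.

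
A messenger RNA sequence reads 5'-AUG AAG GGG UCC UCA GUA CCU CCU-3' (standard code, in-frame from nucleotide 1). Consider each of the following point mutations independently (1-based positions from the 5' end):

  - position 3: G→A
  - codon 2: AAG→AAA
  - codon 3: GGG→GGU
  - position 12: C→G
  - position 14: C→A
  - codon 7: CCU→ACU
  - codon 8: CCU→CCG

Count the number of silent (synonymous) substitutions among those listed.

4

Codon 1: AUG (Met) → AUA (Ile) — missense.
Codon 2: AAG (Lys) → AAA (Lys) — synonymous.
Codon 3: GGG (Gly) → GGU (Gly) — synonymous.
Codon 4: UCC (Ser) → UCG (Ser) — synonymous.
Codon 5: UCA (Ser) → UAA (Stop) — nonsense.
Codon 7: CCU (Pro) → ACU (Thr) — missense.
Codon 8: CCU (Pro) → CCG (Pro) — synonymous.
Synonymous: 4 of 7.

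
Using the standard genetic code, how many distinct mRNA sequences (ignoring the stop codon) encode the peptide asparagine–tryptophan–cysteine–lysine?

Asn: 2 codons.
Trp: 1 codon.
Cys: 2 codons.
Lys: 2 codons.
2 × 1 × 2 × 2 = 8.

8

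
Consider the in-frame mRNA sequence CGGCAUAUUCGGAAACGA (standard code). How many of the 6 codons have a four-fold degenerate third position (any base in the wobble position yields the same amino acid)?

3

Codon 1 CGG (Arg): third position 4-fold.
Codon 2 CAU (His): third position 2-fold.
Codon 3 AUU (Ile): third position 3-fold.
Codon 4 CGG (Arg): third position 4-fold.
Codon 5 AAA (Lys): third position 2-fold.
Codon 6 CGA (Arg): third position 4-fold.
Four-fold degenerate third positions: 3.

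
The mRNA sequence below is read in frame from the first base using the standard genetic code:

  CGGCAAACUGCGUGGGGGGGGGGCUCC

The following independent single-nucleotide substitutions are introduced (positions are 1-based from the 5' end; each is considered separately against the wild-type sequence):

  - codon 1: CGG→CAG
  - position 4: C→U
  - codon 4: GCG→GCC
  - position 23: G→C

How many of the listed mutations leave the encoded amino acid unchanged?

1

Codon 1: CGG (Arg) → CAG (Gln) — missense.
Codon 2: CAA (Gln) → UAA (Stop) — nonsense.
Codon 4: GCG (Ala) → GCC (Ala) — synonymous.
Codon 8: GGC (Gly) → GCC (Ala) — missense.
Synonymous: 1 of 4.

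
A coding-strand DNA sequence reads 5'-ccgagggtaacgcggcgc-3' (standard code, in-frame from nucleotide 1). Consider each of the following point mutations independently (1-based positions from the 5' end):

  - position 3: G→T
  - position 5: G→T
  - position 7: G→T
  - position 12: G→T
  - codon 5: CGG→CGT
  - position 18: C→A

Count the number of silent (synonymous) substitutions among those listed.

Codon 1: CCG (Pro) → CCT (Pro) — synonymous.
Codon 2: AGG (Arg) → ATG (Met) — missense.
Codon 3: GTA (Val) → TTA (Leu) — missense.
Codon 4: ACG (Thr) → ACT (Thr) — synonymous.
Codon 5: CGG (Arg) → CGT (Arg) — synonymous.
Codon 6: CGC (Arg) → CGA (Arg) — synonymous.
Synonymous: 4 of 6.

4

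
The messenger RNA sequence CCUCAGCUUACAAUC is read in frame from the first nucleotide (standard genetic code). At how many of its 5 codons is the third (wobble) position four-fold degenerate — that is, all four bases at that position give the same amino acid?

Codon 1 CCU (Pro): third position 4-fold.
Codon 2 CAG (Gln): third position 2-fold.
Codon 3 CUU (Leu): third position 4-fold.
Codon 4 ACA (Thr): third position 4-fold.
Codon 5 AUC (Ile): third position 3-fold.
Four-fold degenerate third positions: 3.

3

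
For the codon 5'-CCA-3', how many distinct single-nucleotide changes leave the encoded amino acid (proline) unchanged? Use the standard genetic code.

3

Position 1: none → 0 synonymous.
Position 2: none → 0 synonymous.
Position 3: CCU, CCC, CCG → 3 synonymous.
Total: 0 + 0 + 3 = 3.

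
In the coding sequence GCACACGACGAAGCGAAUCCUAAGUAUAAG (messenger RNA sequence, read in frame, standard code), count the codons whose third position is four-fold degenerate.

3

Codon 1 GCA (Ala): third position 4-fold.
Codon 2 CAC (His): third position 2-fold.
Codon 3 GAC (Asp): third position 2-fold.
Codon 4 GAA (Glu): third position 2-fold.
Codon 5 GCG (Ala): third position 4-fold.
Codon 6 AAU (Asn): third position 2-fold.
Codon 7 CCU (Pro): third position 4-fold.
Codon 8 AAG (Lys): third position 2-fold.
Codon 9 UAU (Tyr): third position 2-fold.
Codon 10 AAG (Lys): third position 2-fold.
Four-fold degenerate third positions: 3.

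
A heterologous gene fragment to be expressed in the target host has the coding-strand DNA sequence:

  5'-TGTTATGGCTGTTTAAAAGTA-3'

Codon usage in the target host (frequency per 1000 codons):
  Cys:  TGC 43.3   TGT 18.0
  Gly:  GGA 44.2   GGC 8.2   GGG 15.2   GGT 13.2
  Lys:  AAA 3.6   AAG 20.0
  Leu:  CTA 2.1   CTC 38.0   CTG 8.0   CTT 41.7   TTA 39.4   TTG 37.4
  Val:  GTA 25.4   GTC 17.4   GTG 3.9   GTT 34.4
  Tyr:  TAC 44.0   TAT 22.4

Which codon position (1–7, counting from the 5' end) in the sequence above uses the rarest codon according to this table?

Codon 1 TGT (Cys): 18.0 per 1000.
Codon 2 TAT (Tyr): 22.4 per 1000.
Codon 3 GGC (Gly): 8.2 per 1000.
Codon 4 TGT (Cys): 18.0 per 1000.
Codon 5 TTA (Leu): 39.4 per 1000.
Codon 6 AAA (Lys): 3.6 per 1000.
Codon 7 GTA (Val): 25.4 per 1000.
Lowest frequency is 3.6 at codon 6.

6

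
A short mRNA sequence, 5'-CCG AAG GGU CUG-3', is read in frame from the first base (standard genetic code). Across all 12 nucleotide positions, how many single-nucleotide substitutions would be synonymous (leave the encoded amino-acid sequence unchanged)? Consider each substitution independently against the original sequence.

Codon 1 (CCG, Pro): 3 synonymous substitutions.
Codon 2 (AAG, Lys): 1 synonymous substitution.
Codon 3 (GGU, Gly): 3 synonymous substitutions.
Codon 4 (CUG, Leu): 4 synonymous substitutions.
Total: 3 + 1 + 3 + 4 = 11.

11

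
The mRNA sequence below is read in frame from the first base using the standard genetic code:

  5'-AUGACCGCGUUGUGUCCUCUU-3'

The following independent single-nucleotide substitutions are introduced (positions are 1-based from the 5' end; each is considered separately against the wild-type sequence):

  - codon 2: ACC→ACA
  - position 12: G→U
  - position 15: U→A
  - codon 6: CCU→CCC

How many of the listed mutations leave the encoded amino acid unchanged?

Codon 2: ACC (Thr) → ACA (Thr) — synonymous.
Codon 4: UUG (Leu) → UUU (Phe) — missense.
Codon 5: UGU (Cys) → UGA (Stop) — nonsense.
Codon 6: CCU (Pro) → CCC (Pro) — synonymous.
Synonymous: 2 of 4.

2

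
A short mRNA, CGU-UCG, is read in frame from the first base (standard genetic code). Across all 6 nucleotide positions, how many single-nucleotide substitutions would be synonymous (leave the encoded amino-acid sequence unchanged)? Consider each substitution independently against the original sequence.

6

Codon 1 (CGU, Arg): 3 synonymous substitutions.
Codon 2 (UCG, Ser): 3 synonymous substitutions.
Total: 3 + 3 = 6.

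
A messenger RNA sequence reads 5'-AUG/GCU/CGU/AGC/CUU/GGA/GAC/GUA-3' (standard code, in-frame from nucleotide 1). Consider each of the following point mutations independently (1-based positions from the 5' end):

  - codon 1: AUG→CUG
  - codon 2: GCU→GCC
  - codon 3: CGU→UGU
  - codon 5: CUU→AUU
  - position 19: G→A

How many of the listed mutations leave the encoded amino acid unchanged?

1

Codon 1: AUG (Met) → CUG (Leu) — missense.
Codon 2: GCU (Ala) → GCC (Ala) — synonymous.
Codon 3: CGU (Arg) → UGU (Cys) — missense.
Codon 5: CUU (Leu) → AUU (Ile) — missense.
Codon 7: GAC (Asp) → AAC (Asn) — missense.
Synonymous: 1 of 5.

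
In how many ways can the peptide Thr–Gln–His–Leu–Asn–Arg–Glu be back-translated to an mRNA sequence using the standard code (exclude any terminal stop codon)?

Thr: 4 codons.
Gln: 2 codons.
His: 2 codons.
Leu: 6 codons.
Asn: 2 codons.
Arg: 6 codons.
Glu: 2 codons.
4 × 2 × 2 × 6 × 2 × 6 × 2 = 2304.

2304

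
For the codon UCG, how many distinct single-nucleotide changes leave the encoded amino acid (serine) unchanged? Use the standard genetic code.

3

Position 1: none → 0 synonymous.
Position 2: none → 0 synonymous.
Position 3: UCU, UCC, UCA → 3 synonymous.
Total: 0 + 0 + 3 = 3.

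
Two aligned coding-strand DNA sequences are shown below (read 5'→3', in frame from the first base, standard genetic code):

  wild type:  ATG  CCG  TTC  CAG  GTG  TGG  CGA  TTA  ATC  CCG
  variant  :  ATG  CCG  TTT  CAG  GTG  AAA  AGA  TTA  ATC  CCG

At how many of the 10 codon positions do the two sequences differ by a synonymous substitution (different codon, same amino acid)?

2

Codon 1: ATG Met / ATG Met — identical.
Codon 2: CCG Pro / CCG Pro — identical.
Codon 3: TTC Phe / TTT Phe — synonymous.
Codon 4: CAG Gln / CAG Gln — identical.
Codon 5: GTG Val / GTG Val — identical.
Codon 6: TGG Trp / AAA Lys — nonsynonymous.
Codon 7: CGA Arg / AGA Arg — synonymous.
Codon 8: TTA Leu / TTA Leu — identical.
Codon 9: ATC Ile / ATC Ile — identical.
Codon 10: CCG Pro / CCG Pro — identical.
Synonymous differences: 2.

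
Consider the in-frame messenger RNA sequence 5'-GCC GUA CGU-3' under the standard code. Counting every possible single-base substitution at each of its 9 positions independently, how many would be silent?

Codon 1 (GCC, Ala): 3 synonymous substitutions.
Codon 2 (GUA, Val): 3 synonymous substitutions.
Codon 3 (CGU, Arg): 3 synonymous substitutions.
Total: 3 + 3 + 3 = 9.

9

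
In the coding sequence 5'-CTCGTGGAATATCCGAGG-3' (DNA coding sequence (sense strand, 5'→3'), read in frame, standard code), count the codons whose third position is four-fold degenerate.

3

Codon 1 CTC (Leu): third position 4-fold.
Codon 2 GTG (Val): third position 4-fold.
Codon 3 GAA (Glu): third position 2-fold.
Codon 4 TAT (Tyr): third position 2-fold.
Codon 5 CCG (Pro): third position 4-fold.
Codon 6 AGG (Arg): third position 2-fold.
Four-fold degenerate third positions: 3.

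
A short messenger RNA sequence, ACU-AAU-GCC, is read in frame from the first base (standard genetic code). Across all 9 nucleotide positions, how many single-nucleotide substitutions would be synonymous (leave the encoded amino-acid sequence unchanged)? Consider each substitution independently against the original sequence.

Codon 1 (ACU, Thr): 3 synonymous substitutions.
Codon 2 (AAU, Asn): 1 synonymous substitution.
Codon 3 (GCC, Ala): 3 synonymous substitutions.
Total: 3 + 1 + 3 = 7.

7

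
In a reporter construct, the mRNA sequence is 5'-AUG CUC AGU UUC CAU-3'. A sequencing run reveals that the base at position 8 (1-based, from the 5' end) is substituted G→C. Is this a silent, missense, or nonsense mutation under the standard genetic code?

Position 8 falls in codon 3: AGU → Ser.
After the substitution the codon is ACU → Thr.
Ser ≠ Thr, so this is a missense mutation.

missense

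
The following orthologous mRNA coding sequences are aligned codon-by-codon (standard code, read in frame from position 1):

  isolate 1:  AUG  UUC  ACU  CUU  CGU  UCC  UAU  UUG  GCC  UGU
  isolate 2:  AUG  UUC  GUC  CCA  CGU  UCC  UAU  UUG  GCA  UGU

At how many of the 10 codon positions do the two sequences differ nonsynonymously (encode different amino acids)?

2

Codon 1: AUG Met / AUG Met — identical.
Codon 2: UUC Phe / UUC Phe — identical.
Codon 3: ACU Thr / GUC Val — nonsynonymous.
Codon 4: CUU Leu / CCA Pro — nonsynonymous.
Codon 5: CGU Arg / CGU Arg — identical.
Codon 6: UCC Ser / UCC Ser — identical.
Codon 7: UAU Tyr / UAU Tyr — identical.
Codon 8: UUG Leu / UUG Leu — identical.
Codon 9: GCC Ala / GCA Ala — synonymous.
Codon 10: UGU Cys / UGU Cys — identical.
Nonsynonymous differences: 2.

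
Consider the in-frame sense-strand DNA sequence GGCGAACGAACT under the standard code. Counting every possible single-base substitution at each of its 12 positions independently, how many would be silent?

Codon 1 (GGC, Gly): 3 synonymous substitutions.
Codon 2 (GAA, Glu): 1 synonymous substitution.
Codon 3 (CGA, Arg): 4 synonymous substitutions.
Codon 4 (ACT, Thr): 3 synonymous substitutions.
Total: 3 + 1 + 4 + 3 = 11.

11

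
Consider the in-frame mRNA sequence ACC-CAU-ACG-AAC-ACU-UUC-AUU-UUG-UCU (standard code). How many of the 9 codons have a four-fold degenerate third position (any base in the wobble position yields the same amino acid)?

4

Codon 1 ACC (Thr): third position 4-fold.
Codon 2 CAU (His): third position 2-fold.
Codon 3 ACG (Thr): third position 4-fold.
Codon 4 AAC (Asn): third position 2-fold.
Codon 5 ACU (Thr): third position 4-fold.
Codon 6 UUC (Phe): third position 2-fold.
Codon 7 AUU (Ile): third position 3-fold.
Codon 8 UUG (Leu): third position 2-fold.
Codon 9 UCU (Ser): third position 4-fold.
Four-fold degenerate third positions: 4.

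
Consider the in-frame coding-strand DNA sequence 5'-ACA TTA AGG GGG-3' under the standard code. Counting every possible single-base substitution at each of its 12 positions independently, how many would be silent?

10

Codon 1 (ACA, Thr): 3 synonymous substitutions.
Codon 2 (TTA, Leu): 2 synonymous substitutions.
Codon 3 (AGG, Arg): 2 synonymous substitutions.
Codon 4 (GGG, Gly): 3 synonymous substitutions.
Total: 3 + 2 + 2 + 3 = 10.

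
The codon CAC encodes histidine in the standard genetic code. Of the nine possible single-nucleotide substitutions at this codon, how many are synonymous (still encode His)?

1

Position 1: none → 0 synonymous.
Position 2: none → 0 synonymous.
Position 3: CAU → 1 synonymous.
Total: 0 + 0 + 1 = 1.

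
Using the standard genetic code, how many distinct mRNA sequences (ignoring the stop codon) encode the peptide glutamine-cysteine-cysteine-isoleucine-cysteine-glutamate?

96

Gln: 2 codons.
Cys: 2 codons.
Cys: 2 codons.
Ile: 3 codons.
Cys: 2 codons.
Glu: 2 codons.
2 × 2 × 2 × 3 × 2 × 2 = 96.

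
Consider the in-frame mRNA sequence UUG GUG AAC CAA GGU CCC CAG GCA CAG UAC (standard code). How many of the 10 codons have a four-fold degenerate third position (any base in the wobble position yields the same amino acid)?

Codon 1 UUG (Leu): third position 2-fold.
Codon 2 GUG (Val): third position 4-fold.
Codon 3 AAC (Asn): third position 2-fold.
Codon 4 CAA (Gln): third position 2-fold.
Codon 5 GGU (Gly): third position 4-fold.
Codon 6 CCC (Pro): third position 4-fold.
Codon 7 CAG (Gln): third position 2-fold.
Codon 8 GCA (Ala): third position 4-fold.
Codon 9 CAG (Gln): third position 2-fold.
Codon 10 UAC (Tyr): third position 2-fold.
Four-fold degenerate third positions: 4.

4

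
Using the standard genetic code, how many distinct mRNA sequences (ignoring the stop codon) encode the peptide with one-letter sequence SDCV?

Ser: 6 codons.
Asp: 2 codons.
Cys: 2 codons.
Val: 4 codons.
6 × 2 × 2 × 4 = 96.

96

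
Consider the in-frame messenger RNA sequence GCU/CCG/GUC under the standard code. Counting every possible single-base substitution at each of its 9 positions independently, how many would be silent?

Codon 1 (GCU, Ala): 3 synonymous substitutions.
Codon 2 (CCG, Pro): 3 synonymous substitutions.
Codon 3 (GUC, Val): 3 synonymous substitutions.
Total: 3 + 3 + 3 = 9.

9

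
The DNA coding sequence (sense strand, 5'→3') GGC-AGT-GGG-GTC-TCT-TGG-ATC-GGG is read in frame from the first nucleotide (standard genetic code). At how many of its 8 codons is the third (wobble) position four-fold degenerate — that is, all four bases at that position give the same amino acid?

Codon 1 GGC (Gly): third position 4-fold.
Codon 2 AGT (Ser): third position 2-fold.
Codon 3 GGG (Gly): third position 4-fold.
Codon 4 GTC (Val): third position 4-fold.
Codon 5 TCT (Ser): third position 4-fold.
Codon 6 TGG (Trp): third position 1-fold.
Codon 7 ATC (Ile): third position 3-fold.
Codon 8 GGG (Gly): third position 4-fold.
Four-fold degenerate third positions: 5.

5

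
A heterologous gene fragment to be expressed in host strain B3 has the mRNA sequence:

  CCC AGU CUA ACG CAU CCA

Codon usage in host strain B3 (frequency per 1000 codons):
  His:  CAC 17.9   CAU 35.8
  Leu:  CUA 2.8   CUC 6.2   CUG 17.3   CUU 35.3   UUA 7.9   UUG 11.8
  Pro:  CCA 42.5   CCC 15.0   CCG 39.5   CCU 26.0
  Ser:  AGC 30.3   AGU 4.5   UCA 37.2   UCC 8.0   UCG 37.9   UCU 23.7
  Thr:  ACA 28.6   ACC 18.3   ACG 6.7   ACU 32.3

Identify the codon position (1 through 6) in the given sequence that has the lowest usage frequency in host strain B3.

Codon 1 CCC (Pro): 15.0 per 1000.
Codon 2 AGU (Ser): 4.5 per 1000.
Codon 3 CUA (Leu): 2.8 per 1000.
Codon 4 ACG (Thr): 6.7 per 1000.
Codon 5 CAU (His): 35.8 per 1000.
Codon 6 CCA (Pro): 42.5 per 1000.
Lowest frequency is 2.8 at codon 3.

3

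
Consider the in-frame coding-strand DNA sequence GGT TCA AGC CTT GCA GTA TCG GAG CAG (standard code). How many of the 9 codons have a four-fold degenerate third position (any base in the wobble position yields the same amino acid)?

Codon 1 GGT (Gly): third position 4-fold.
Codon 2 TCA (Ser): third position 4-fold.
Codon 3 AGC (Ser): third position 2-fold.
Codon 4 CTT (Leu): third position 4-fold.
Codon 5 GCA (Ala): third position 4-fold.
Codon 6 GTA (Val): third position 4-fold.
Codon 7 TCG (Ser): third position 4-fold.
Codon 8 GAG (Glu): third position 2-fold.
Codon 9 CAG (Gln): third position 2-fold.
Four-fold degenerate third positions: 6.

6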